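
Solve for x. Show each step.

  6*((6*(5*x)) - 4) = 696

Step 1. [6*((6*(5*x)) - 4) = 696] divide by the outer 6, so div: (6*(5*x)) - 4 = 116.
Step 2. [(6*(5*x)) - 4 = 116] add 4: x sits inside (… - 4) ⇒ sub: 6*(5*x) = 120.
Step 3. [6*(5*x) = 120] 6·(inner) — divide through by 6, so div: 5*x = 20.
Step 4. [5*x = 20] LHS = 5·(…); ÷5 both sides, so div: x = 4.

Answer: x ∈ {4}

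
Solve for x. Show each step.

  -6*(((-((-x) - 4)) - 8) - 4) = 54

Step 1. [-6*(((-((-x) - 4)) - 8) - 4) = 54] leading coefficient -6: divide by -6 ⇒ div: ((-((-x) - 4)) - 8) - 4 = -9.
Step 2. [((-((-x) - 4)) - 8) - 4 = -9] the outer -4 inverts by adding 4. So sub: (-((-x) - 4)) - 8 = -5.
Step 3. [(-((-x) - 4)) - 8 = -5] the outer -8 inverts by adding 8 ⇒ sub: -((-x) - 4) = 3.
Step 4. [-((-x) - 4) = 3] leading − — multiply by −1 ⇒ neg: (-x) - 4 = -3.
Step 5. [(-x) - 4 = -3] -4 is outermost — add 4 both sides, so sub: -x = 1.
Step 6. [-x = 1] flip signs both sides, so neg: x = -1.

Answer: x ∈ {-1}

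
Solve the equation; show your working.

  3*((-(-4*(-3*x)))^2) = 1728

Step 1. [3*((-(-4*(-3*x)))^2) = 1728] LHS = 3·(…); ÷3 both sides ⇒ div: (-(-4*(-3*x)))^2 = 576.
Step 2. [(-(-4*(-3*x)))^2 = 576] LHS squared, RHS 576 ≥ 0: apply √ (±), so sqrt: -(-4*(-3*x)) = 24 or -24.
Step 3. [-(-4*(-3*x)) = 24 or -24] leading − — multiply by −1, so neg: -4*(-3*x) = -24 or 24.
Step 4. [-4*(-3*x) = -24 or 24] LHS = -4·(…); ÷-4 both sides, so div: -3*x = 6 or -6.
Step 5. [-3*x = 6 or -6] -3·(inner) — divide through by -3. So div: x = -2 or 2.

Answer: x ∈ {-2, 2}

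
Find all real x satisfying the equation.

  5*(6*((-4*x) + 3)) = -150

Step 1. [5*(6*((-4*x) + 3)) = -150] 5·(inner) — divide through by 5 ⇒ div: 6*((-4*x) + 3) = -30.
Step 2. [6*((-4*x) + 3) = -30] leading coefficient 6: divide by 6 ⇒ div: (-4*x) + 3 = -5.
Step 3. [(-4*x) + 3 = -5] the outer +3 inverts by subtracting 3. So sub: -4*x = -8.
Step 4. [-4*x = -8] leading coefficient -4: divide by -4 ⇒ div: x = 2.

Answer: x ∈ {2}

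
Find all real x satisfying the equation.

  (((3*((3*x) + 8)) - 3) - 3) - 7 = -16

Step 1. [(((3*((3*x) + 8)) - 3) - 3) - 7 = -16] add 7: x sits inside (… - 7) ⇒ sub: ((3*((3*x) + 8)) - 3) - 3 = -9.
Step 2. [((3*((3*x) + 8)) - 3) - 3 = -9] 3 comes off first (add 3) ⇒ sub: (3*((3*x) + 8)) - 3 = -6.
Step 3. [(3*((3*x) + 8)) - 3 = -6] 3 divides every term; factor it out, so factor: ((3*x) + 8) - 1 = -2.
Step 4. [((3*x) + 8) - 1 = -2] -1 is outermost — add 1 both sides. So sub: (3*x) + 8 = -1.
Step 5. [(3*x) + 8 = -1] 8 comes off first (subtract 8) ⇒ sub: 3*x = -9.
Step 6. [3*x = -9] divide by the outer 3. So div: x = -3.

Answer: x ∈ {-3}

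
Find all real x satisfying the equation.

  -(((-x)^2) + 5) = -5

Step 1. [-(((-x)^2) + 5) = -5] leading − — multiply by −1 ⇒ neg: ((-x)^2) + 5 = 5.
Step 2. [((-x)^2) + 5 = 5] peel the +5: subtract 5 from each side ⇒ sub: (-x)^2 = 0.
Step 3. [(-x)^2 = 0] LHS squared, RHS 0 ≥ 0: apply √ (±). So sqrt: -x = 0.
Step 4. [-x = 0] leading − — multiply by −1, so neg: x = 0.

Answer: x ∈ {0}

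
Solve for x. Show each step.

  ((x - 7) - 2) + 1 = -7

Step 1. [((x - 7) - 2) + 1 = -7] 1 comes off first (subtract 1), so sub: (x - 7) - 2 = -8.
Step 2. [(x - 7) - 2 = -8] 2 comes off first (add 2). So sub: x - 7 = -6.
Step 3. [x - 7 = -6] add 7: x sits inside (… - 7), so sub: x = 1.

Answer: x ∈ {1}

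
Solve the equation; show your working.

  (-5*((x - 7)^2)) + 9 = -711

Step 1. [(-5*((x - 7)^2)) + 9 = -711] 9 comes off first (subtract 9) ⇒ sub: -5*((x - 7)^2) = -720.
Step 2. [-5*((x - 7)^2) = -720] -5·(inner) — divide through by -5, so div: (x - 7)^2 = 144.
Step 3. [(x - 7)^2 = 144] 144 ≥ 0, LHS is (·)² — take ±√ ⇒ sqrt: x - 7 = 12 or -12.
Step 4. [x - 7 = 12 or -12] peel the -7: add 7 from each side. So sub: x = 19 or -5.

Answer: x ∈ {-5, 19}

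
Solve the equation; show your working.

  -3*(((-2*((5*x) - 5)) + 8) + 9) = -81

Step 1. [-3*(((-2*((5*x) - 5)) + 8) + 9) = -81] divide by the outer -3 ⇒ div: ((-2*((5*x) - 5)) + 8) + 9 = 27.
Step 2. [((-2*((5*x) - 5)) + 8) + 9 = 27] peel the +9: subtract 9 from each side. So sub: (-2*((5*x) - 5)) + 8 = 18.
Step 3. [(-2*((5*x) - 5)) + 8 = 18] peel the +8: subtract 8 from each side. So sub: -2*((5*x) - 5) = 10.
Step 4. [-2*((5*x) - 5) = 10] -2·(inner) — divide through by -2. So div: (5*x) - 5 = -5.
Step 5. [(5*x) - 5 = -5] add 5: x sits inside (… - 5) ⇒ sub: 5*x = 0.
Step 6. [5*x = 0] 5·(inner) — divide through by 5. So div: x = 0.

Answer: x ∈ {0}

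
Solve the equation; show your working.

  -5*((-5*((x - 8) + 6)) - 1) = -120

Step 1. [-5*((-5*((x - 8) + 6)) - 1) = -120] leading coefficient -5: divide by -5 ⇒ div: (-5*((x - 8) + 6)) - 1 = 24.
Step 2. [(-5*((x - 8) + 6)) - 1 = 24] 1 comes off first (add 1), so sub: -5*((x - 8) + 6) = 25.
Step 3. [-5*((x - 8) + 6) = 25] -5·(inner) — divide through by -5, so div: (x - 8) + 6 = -5.
Step 4. [(x - 8) + 6 = -5] 6 comes off first (subtract 6), so sub: x - 8 = -11.
Step 5. [x - 8 = -11] the outer -8 inverts by adding 8 ⇒ sub: x = -3.

Answer: x ∈ {-3}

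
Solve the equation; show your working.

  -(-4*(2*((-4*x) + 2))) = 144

Step 1. [-(-4*(2*((-4*x) + 2))) = 144] LHS negated; negate both sides ⇒ neg: -4*(2*((-4*x) + 2)) = -144.
Step 2. [-4*(2*((-4*x) + 2)) = -144] -4 out front; divide by -4, so div: 2*((-4*x) + 2) = 36.
Step 3. [2*((-4*x) + 2) = 36] 2·(inner) — divide through by 2. So div: (-4*x) + 2 = 18.
Step 4. [(-4*x) + 2 = 18] peel the +2: subtract 2 from each side ⇒ sub: -4*x = 16.
Step 5. [-4*x = 16] leading coefficient -4: divide by -4. So div: x = -4.

Answer: x ∈ {-4}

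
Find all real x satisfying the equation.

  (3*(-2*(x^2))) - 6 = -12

Step 1. [(3*(-2*(x^2))) - 6 = -12] add 6: x sits inside (… - 6), so sub: 3*(-2*(x^2)) = -6.
Step 2. [3*(-2*(x^2)) = -6] 3·(inner) — divide through by 3 ⇒ div: -2*(x^2) = -2.
Step 3. [-2*(x^2) = -2] -2 out front; divide by -2, so div: x^2 = 1.
Step 4. [x^2 = 1] √ both sides: 1 ≥ 0 gives two branches. So sqrt: x = 1 or -1.

Answer: x ∈ {-1, 1}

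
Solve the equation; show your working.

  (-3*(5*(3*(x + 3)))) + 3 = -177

Step 1. [(-3*(5*(3*(x + 3)))) + 3 = -177] peel the +3: subtract 3 from each side. So sub: -3*(5*(3*(x + 3))) = -180.
Step 2. [-3*(5*(3*(x + 3))) = -180] leading coefficient -3: divide by -3, so div: 5*(3*(x + 3)) = 60.
Step 3. [5*(3*(x + 3)) = 60] 5·(inner) — divide through by 5, so div: 3*(x + 3) = 12.
Step 4. [3*(x + 3) = 12] LHS = 3·(…); ÷3 both sides ⇒ div: x + 3 = 4.
Step 5. [x + 3 = 4] 3 comes off first (subtract 3) ⇒ sub: x = 1.

Answer: x ∈ {1}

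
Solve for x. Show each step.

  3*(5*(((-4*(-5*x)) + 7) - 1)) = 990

Step 1. [3*(5*(((-4*(-5*x)) + 7) - 1)) = 990] 3 out front; divide by 3 ⇒ div: 5*(((-4*(-5*x)) + 7) - 1) = 330.
Step 2. [5*(((-4*(-5*x)) + 7) - 1) = 330] 5 out front; divide by 5. So div: ((-4*(-5*x)) + 7) - 1 = 66.
Step 3. [((-4*(-5*x)) + 7) - 1 = 66] peel the -1: add 1 from each side. So sub: (-4*(-5*x)) + 7 = 67.
Step 4. [(-4*(-5*x)) + 7 = 67] peel the +7: subtract 7 from each side, so sub: -4*(-5*x) = 60.
Step 5. [-4*(-5*x) = 60] -4·(inner) — divide through by -4, so div: -5*x = -15.
Step 6. [-5*x = -15] LHS = -5·(…); ÷-5 both sides ⇒ div: x = 3.

Answer: x ∈ {3}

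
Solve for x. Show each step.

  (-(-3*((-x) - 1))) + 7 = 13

Step 1. [(-(-3*((-x) - 1))) + 7 = 13] 7 comes off first (subtract 7). So sub: -(-3*((-x) - 1)) = 6.
Step 2. [-(-3*((-x) - 1)) = 6] leading − — multiply by −1 ⇒ neg: -3*((-x) - 1) = -6.
Step 3. [-3*((-x) - 1) = -6] LHS = -3·(…); ÷-3 both sides ⇒ div: (-x) - 1 = 2.
Step 4. [(-x) - 1 = 2] peel the -1: add 1 from each side ⇒ sub: -x = 3.
Step 5. [-x = 3] flip signs both sides, so neg: x = -3.

Answer: x ∈ {-3}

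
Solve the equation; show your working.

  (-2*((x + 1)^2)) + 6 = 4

Step 1. [(-2*((x + 1)^2)) + 6 = 4] -2 | LHS and -2 | 4: pull -2 out. So factor: ((x + 1)^2) - 3 = -2.
Step 2. [((x + 1)^2) - 3 = -2] peel the -3: add 3 from each side, so sub: (x + 1)^2 = 1.
Step 3. [(x + 1)^2 = 1] 1 ≥ 0, LHS is (·)² — take ±√ ⇒ sqrt: x + 1 = 1 or -1.
Step 4. [x + 1 = 1 or -1] subtract 1: x sits inside (… + 1) ⇒ sub: x = 0 or -2.

Answer: x ∈ {-2, 0}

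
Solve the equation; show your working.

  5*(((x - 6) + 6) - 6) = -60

Step 1. [5*(((x - 6) + 6) - 6) = -60] LHS = 5·(…); ÷5 both sides. So div: ((x - 6) + 6) - 6 = -12.
Step 2. [((x - 6) + 6) - 6 = -12] -6 is outermost — add 6 both sides ⇒ sub: (x - 6) + 6 = -6.
Step 3. [(x - 6) + 6 = -6] 6 comes off first (subtract 6). So sub: x - 6 = -12.
Step 4. [x - 6 = -12] -6 is outermost — add 6 both sides ⇒ sub: x = -6.

Answer: x ∈ {-6}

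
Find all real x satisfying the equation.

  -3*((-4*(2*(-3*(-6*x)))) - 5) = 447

Step 1. [-3*((-4*(2*(-3*(-6*x)))) - 5) = 447] LHS = -3·(…); ÷-3 both sides ⇒ div: (-4*(2*(-3*(-6*x)))) - 5 = -149.
Step 2. [(-4*(2*(-3*(-6*x)))) - 5 = -149] 5 comes off first (add 5), so sub: -4*(2*(-3*(-6*x))) = -144.
Step 3. [-4*(2*(-3*(-6*x))) = -144] divide by the outer -4, so div: 2*(-3*(-6*x)) = 36.
Step 4. [2*(-3*(-6*x)) = 36] leading coefficient 2: divide by 2 ⇒ div: -3*(-6*x) = 18.
Step 5. [-3*(-6*x) = 18] LHS = -3·(…); ÷-3 both sides. So div: -6*x = -6.
Step 6. [-6*x = -6] leading coefficient -6: divide by -6 ⇒ div: x = 1.

Answer: x ∈ {1}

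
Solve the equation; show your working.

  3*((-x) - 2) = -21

Step 1. [3*((-x) - 2) = -21] divide by the outer 3. So div: (-x) - 2 = -7.
Step 2. [(-x) - 2 = -7] 2 comes off first (add 2). So sub: -x = -5.
Step 3. [-x = -5] LHS negated; negate both sides. So neg: x = 5.

Answer: x ∈ {5}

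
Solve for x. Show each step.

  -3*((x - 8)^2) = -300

Step 1. [-3*((x - 8)^2) = -300] -3 out front; divide by -3 ⇒ div: (x - 8)^2 = 100.
Step 2. [(x - 8)^2 = 100] 100 ≥ 0, LHS is (·)² — take ±√ ⇒ sqrt: x - 8 = 10 or -10.
Step 3. [x - 8 = 10 or -10] 8 comes off first (add 8) ⇒ sub: x = 18 or -2.

Answer: x ∈ {-2, 18}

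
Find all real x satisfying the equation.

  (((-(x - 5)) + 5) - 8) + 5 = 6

Step 1. [(((-(x - 5)) + 5) - 8) + 5 = 6] peel the +5: subtract 5 from each side, so sub: ((-(x - 5)) + 5) - 8 = 1.
Step 2. [((-(x - 5)) + 5) - 8 = 1] 8 comes off first (add 8). So sub: (-(x - 5)) + 5 = 9.
Step 3. [(-(x - 5)) + 5 = 9] subtract 5: x sits inside (… + 5) ⇒ sub: -(x - 5) = 4.
Step 4. [-(x - 5) = 4] flip signs both sides ⇒ neg: x - 5 = -4.
Step 5. [x - 5 = -4] peel the -5: add 5 from each side ⇒ sub: x = 1.

Answer: x ∈ {1}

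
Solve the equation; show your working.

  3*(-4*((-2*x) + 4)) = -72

Step 1. [3*(-4*((-2*x) + 4)) = -72] 3·(inner) — divide through by 3. So div: -4*((-2*x) + 4) = -24.
Step 2. [-4*((-2*x) + 4) = -24] -4 out front; divide by -4. So div: (-2*x) + 4 = 6.
Step 3. [(-2*x) + 4 = 6] +4 is outermost — subtract 4 both sides ⇒ sub: -2*x = 2.
Step 4. [-2*x = 2] -2·(inner) — divide through by -2, so div: x = -1.

Answer: x ∈ {-1}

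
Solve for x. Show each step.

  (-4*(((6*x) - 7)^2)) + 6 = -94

Step 1. [(-4*(((6*x) - 7)^2)) + 6 = -94] 6 comes off first (subtract 6) ⇒ sub: -4*(((6*x) - 7)^2) = -100.
Step 2. [-4*(((6*x) - 7)^2) = -100] LHS = -4·(…); ÷-4 both sides ⇒ div: ((6*x) - 7)^2 = 25.
Step 3. [((6*x) - 7)^2 = 25] 25 ≥ 0, LHS is (·)² — take ±√ ⇒ sqrt: (6*x) - 7 = 5 or -5.
Step 4. [(6*x) - 7 = 5 or -5] -7 is outermost — add 7 both sides. So sub: 6*x = 12 or 2.
Step 5. [6*x = 12 or 2] 6·(inner) — divide through by 6, so div: x = 2 or 1/3.

Answer: x ∈ {1/3, 2}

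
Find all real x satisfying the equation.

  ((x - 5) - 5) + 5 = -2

Step 1. [((x - 5) - 5) + 5 = -2] peel the +5: subtract 5 from each side. So sub: (x - 5) - 5 = -7.
Step 2. [(x - 5) - 5 = -7] add 5: x sits inside (… - 5). So sub: x - 5 = -2.
Step 3. [x - 5 = -2] 5 comes off first (add 5). So sub: x = 3.

Answer: x ∈ {3}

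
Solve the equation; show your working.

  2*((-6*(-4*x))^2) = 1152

Step 1. [2*((-6*(-4*x))^2) = 1152] 2 out front; divide by 2 ⇒ div: (-6*(-4*x))^2 = 576.
Step 2. [(-6*(-4*x))^2 = 576] √ both sides: 576 ≥ 0 gives two branches ⇒ sqrt: -6*(-4*x) = 24 or -24.
Step 3. [-6*(-4*x) = 24 or -24] leading coefficient -6: divide by -6 ⇒ div: -4*x = -4 or 4.
Step 4. [-4*x = -4 or 4] divide by the outer -4. So div: x = 1 or -1.

Answer: x ∈ {-1, 1}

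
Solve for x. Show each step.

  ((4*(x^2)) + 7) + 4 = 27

Step 1. [((4*(x^2)) + 7) + 4 = 27] +4 is outermost — subtract 4 both sides. So sub: (4*(x^2)) + 7 = 23.
Step 2. [(4*(x^2)) + 7 = 23] 7 comes off first (subtract 7). So sub: 4*(x^2) = 16.
Step 3. [4*(x^2) = 16] leading coefficient 4: divide by 4 ⇒ div: x^2 = 4.
Step 4. [x^2 = 4] √ both sides: 4 ≥ 0 gives two branches, so sqrt: x = 2 or -2.

Answer: x ∈ {-2, 2}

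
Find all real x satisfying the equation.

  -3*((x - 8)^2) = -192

Step 1. [-3*((x - 8)^2) = -192] divide by the outer -3 ⇒ div: (x - 8)^2 = 64.
Step 2. [(x - 8)^2 = 64] LHS squared, RHS 64 ≥ 0: apply √ (±). So sqrt: x - 8 = 8 or -8.
Step 3. [x - 8 = 8 or -8] the outer -8 inverts by adding 8. So sub: x = 16 or 0.

Answer: x ∈ {0, 16}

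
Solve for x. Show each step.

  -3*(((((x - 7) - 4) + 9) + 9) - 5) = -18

Step 1. [-3*(((((x - 7) - 4) + 9) + 9) - 5) = -18] LHS = -3·(…); ÷-3 both sides. So div: ((((x - 7) - 4) + 9) + 9) - 5 = 6.
Step 2. [((((x - 7) - 4) + 9) + 9) - 5 = 6] the outer -5 inverts by adding 5, so sub: (((x - 7) - 4) + 9) + 9 = 11.
Step 3. [(((x - 7) - 4) + 9) + 9 = 11] 9 comes off first (subtract 9). So sub: ((x - 7) - 4) + 9 = 2.
Step 4. [((x - 7) - 4) + 9 = 2] the outer +9 inverts by subtracting 9. So sub: (x - 7) - 4 = -7.
Step 5. [(x - 7) - 4 = -7] peel the -4: add 4 from each side. So sub: x - 7 = -3.
Step 6. [x - 7 = -3] peel the -7: add 7 from each side, so sub: x = 4.

Answer: x ∈ {4}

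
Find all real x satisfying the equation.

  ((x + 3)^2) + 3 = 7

Step 1. [((x + 3)^2) + 3 = 7] peel the +3: subtract 3 from each side. So sub: (x + 3)^2 = 4.
Step 2. [(x + 3)^2 = 4] √ both sides: 4 ≥ 0 gives two branches ⇒ sqrt: x + 3 = 2 or -2.
Step 3. [x + 3 = 2 or -2] subtract 3: x sits inside (… + 3) ⇒ sub: x = -1 or -5.

Answer: x ∈ {-5, -1}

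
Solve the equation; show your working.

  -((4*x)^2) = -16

Step 1. [-((4*x)^2) = -16] leading − — multiply by −1. So neg: (4*x)^2 = 16.
Step 2. [(4*x)^2 = 16] 16 ≥ 0, LHS is (·)² — take ±√, so sqrt: 4*x = 4 or -4.
Step 3. [4*x = 4 or -4] 4·(inner) — divide through by 4, so div: x = 1 or -1.

Answer: x ∈ {-1, 1}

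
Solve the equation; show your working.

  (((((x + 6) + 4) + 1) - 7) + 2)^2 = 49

Step 1. [(((((x + 6) + 4) + 1) - 7) + 2)^2 = 49] √ both sides: 49 ≥ 0 gives two branches, so sqrt: ((((x + 6) + 4) + 1) - 7) + 2 = 7 or -7.
Step 2. [((((x + 6) + 4) + 1) - 7) + 2 = 7 or -7] +2 is outermost — subtract 2 both sides. So sub: (((x + 6) + 4) + 1) - 7 = 5 or -9.
Step 3. [(((x + 6) + 4) + 1) - 7 = 5 or -9] add 7: x sits inside (… - 7), so sub: ((x + 6) + 4) + 1 = 12 or -2.
Step 4. [((x + 6) + 4) + 1 = 12 or -2] the outer +1 inverts by subtracting 1 ⇒ sub: (x + 6) + 4 = 11 or -3.
Step 5. [(x + 6) + 4 = 11 or -3] +4 is outermost — subtract 4 both sides. So sub: x + 6 = 7 or -7.
Step 6. [x + 6 = 7 or -7] the outer +6 inverts by subtracting 6 ⇒ sub: x = 1 or -13.

Answer: x ∈ {-13, 1}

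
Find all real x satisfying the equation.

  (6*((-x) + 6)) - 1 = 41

Step 1. [(6*((-x) + 6)) - 1 = 41] 1 comes off first (add 1) ⇒ sub: 6*((-x) + 6) = 42.
Step 2. [6*((-x) + 6) = 42] LHS = 6·(…); ÷6 both sides ⇒ div: (-x) + 6 = 7.
Step 3. [(-x) + 6 = 7] +6 is outermost — subtract 6 both sides. So sub: -x = 1.
Step 4. [-x = 1] flip signs both sides ⇒ neg: x = -1.

Answer: x ∈ {-1}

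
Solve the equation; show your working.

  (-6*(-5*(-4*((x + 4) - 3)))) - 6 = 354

Step 1. [(-6*(-5*(-4*((x + 4) - 3)))) - 6 = 354] -6 is outermost — add 6 both sides ⇒ sub: -6*(-5*(-4*((x + 4) - 3))) = 360.
Step 2. [-6*(-5*(-4*((x + 4) - 3))) = 360] divide by the outer -6, so div: -5*(-4*((x + 4) - 3)) = -60.
Step 3. [-5*(-4*((x + 4) - 3)) = -60] -5 out front; divide by -5, so div: -4*((x + 4) - 3) = 12.
Step 4. [-4*((x + 4) - 3) = 12] -4 out front; divide by -4, so div: (x + 4) - 3 = -3.
Step 5. [(x + 4) - 3 = -3] the outer -3 inverts by adding 3, so sub: x + 4 = 0.
Step 6. [x + 4 = 0] subtract 4: x sits inside (… + 4) ⇒ sub: x = -4.

Answer: x ∈ {-4}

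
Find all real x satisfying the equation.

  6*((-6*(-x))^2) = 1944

Step 1. [6*((-6*(-x))^2) = 1944] leading coefficient 6: divide by 6, so div: (-6*(-x))^2 = 324.
Step 2. [(-6*(-x))^2 = 324] √ both sides: 324 ≥ 0 gives two branches, so sqrt: -6*(-x) = 18 or -18.
Step 3. [-6*(-x) = 18 or -18] -6·(inner) — divide through by -6. So div: -x = -3 or 3.
Step 4. [-x = -3 or 3] leading − — multiply by −1 ⇒ neg: x = 3 or -3.

Answer: x ∈ {-3, 3}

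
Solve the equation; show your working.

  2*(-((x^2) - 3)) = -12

Step 1. [2*(-((x^2) - 3)) = -12] LHS = 2·(…); ÷2 both sides ⇒ div: -((x^2) - 3) = -6.
Step 2. [-((x^2) - 3) = -6] leading − — multiply by −1 ⇒ neg: (x^2) - 3 = 6.
Step 3. [(x^2) - 3 = 6] -3 is outermost — add 3 both sides. So sub: x^2 = 9.
Step 4. [x^2 = 9] LHS squared, RHS 9 ≥ 0: apply √ (±) ⇒ sqrt: x = 3 or -3.

Answer: x ∈ {-3, 3}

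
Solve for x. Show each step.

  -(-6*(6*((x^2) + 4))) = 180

Step 1. [-(-6*(6*((x^2) + 4))) = 180] leading − — multiply by −1. So neg: -6*(6*((x^2) + 4)) = -180.
Step 2. [-6*(6*((x^2) + 4)) = -180] LHS = -6·(…); ÷-6 both sides ⇒ div: 6*((x^2) + 4) = 30.
Step 3. [6*((x^2) + 4) = 30] divide by the outer 6, so div: (x^2) + 4 = 5.
Step 4. [(x^2) + 4 = 5] the outer +4 inverts by subtracting 4, so sub: x^2 = 1.
Step 5. [x^2 = 1] √ both sides: 1 ≥ 0 gives two branches, so sqrt: x = 1 or -1.

Answer: x ∈ {-1, 1}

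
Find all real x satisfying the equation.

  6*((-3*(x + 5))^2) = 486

Step 1. [6*((-3*(x + 5))^2) = 486] 6 out front; divide by 6, so div: (-3*(x + 5))^2 = 81.
Step 2. [(-3*(x + 5))^2 = 81] 81 ≥ 0, LHS is (·)² — take ±√ ⇒ sqrt: -3*(x + 5) = 9 or -9.
Step 3. [-3*(x + 5) = 9 or -9] -3·(inner) — divide through by -3. So div: x + 5 = -3 or 3.
Step 4. [x + 5 = -3 or 3] +5 is outermost — subtract 5 both sides. So sub: x = -8 or -2.

Answer: x ∈ {-8, -2}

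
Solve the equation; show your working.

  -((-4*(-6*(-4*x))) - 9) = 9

Step 1. [-((-4*(-6*(-4*x))) - 9) = 9] flip signs both sides ⇒ neg: (-4*(-6*(-4*x))) - 9 = -9.
Step 2. [(-4*(-6*(-4*x))) - 9 = -9] peel the -9: add 9 from each side. So sub: -4*(-6*(-4*x)) = 0.
Step 3. [-4*(-6*(-4*x)) = 0] -4·(inner) — divide through by -4, so div: -6*(-4*x) = 0.
Step 4. [-6*(-4*x) = 0] leading coefficient -6: divide by -6 ⇒ div: -4*x = 0.
Step 5. [-4*x = 0] -4 out front; divide by -4 ⇒ div: x = 0.

Answer: x ∈ {0}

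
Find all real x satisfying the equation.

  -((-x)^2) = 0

Step 1. [-((-x)^2) = 0] flip signs both sides, so neg: (-x)^2 = 0.
Step 2. [(-x)^2 = 0] LHS squared, RHS 0 ≥ 0: apply √ (±), so sqrt: -x = 0.
Step 3. [-x = 0] leading − — multiply by −1. So neg: x = 0.

Answer: x ∈ {0}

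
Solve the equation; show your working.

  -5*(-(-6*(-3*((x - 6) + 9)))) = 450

Step 1. [-5*(-(-6*(-3*((x - 6) + 9)))) = 450] -5·(inner) — divide through by -5 ⇒ div: -(-6*(-3*((x - 6) + 9))) = -90.
Step 2. [-(-6*(-3*((x - 6) + 9))) = -90] leading − — multiply by −1, so neg: -6*(-3*((x - 6) + 9)) = 90.
Step 3. [-6*(-3*((x - 6) + 9)) = 90] -6 out front; divide by -6. So div: -3*((x - 6) + 9) = -15.
Step 4. [-3*((x - 6) + 9) = -15] leading coefficient -3: divide by -3 ⇒ div: (x - 6) + 9 = 5.
Step 5. [(x - 6) + 9 = 5] the outer +9 inverts by subtracting 9. So sub: x - 6 = -4.
Step 6. [x - 6 = -4] add 6: x sits inside (… - 6), so sub: x = 2.

Answer: x ∈ {2}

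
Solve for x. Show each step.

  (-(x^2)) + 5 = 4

Step 1. [(-(x^2)) + 5 = 4] the outer +5 inverts by subtracting 5, so sub: -(x^2) = -1.
Step 2. [-(x^2) = -1] leading − — multiply by −1, so neg: x^2 = 1.
Step 3. [x^2 = 1] √ both sides: 1 ≥ 0 gives two branches ⇒ sqrt: x = 1 or -1.

Answer: x ∈ {-1, 1}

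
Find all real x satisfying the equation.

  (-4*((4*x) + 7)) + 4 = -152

Step 1. [(-4*((4*x) + 7)) + 4 = -152] common factor -4 (LHS and -152) — divide through, so factor: ((4*x) + 7) - 1 = 38.
Step 2. [((4*x) + 7) - 1 = 38] the outer -1 inverts by adding 1 ⇒ sub: (4*x) + 7 = 39.
Step 3. [(4*x) + 7 = 39] subtract 7: x sits inside (… + 7), so sub: 4*x = 32.
Step 4. [4*x = 32] divide by the outer 4, so div: x = 8.

Answer: x ∈ {8}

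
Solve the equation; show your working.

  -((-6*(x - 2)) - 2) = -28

Step 1. [-((-6*(x - 2)) - 2) = -28] flip signs both sides. So neg: (-6*(x - 2)) - 2 = 28.
Step 2. [(-6*(x - 2)) - 2 = 28] add 2: x sits inside (… - 2) ⇒ sub: -6*(x - 2) = 30.
Step 3. [-6*(x - 2) = 30] -6 out front; divide by -6. So div: x - 2 = -5.
Step 4. [x - 2 = -5] -2 is outermost — add 2 both sides, so sub: x = -3.

Answer: x ∈ {-3}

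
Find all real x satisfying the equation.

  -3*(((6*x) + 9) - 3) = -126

Step 1. [-3*(((6*x) + 9) - 3) = -126] LHS = -3·(…); ÷-3 both sides. So div: ((6*x) + 9) - 3 = 42.
Step 2. [((6*x) + 9) - 3 = 42] peel the -3: add 3 from each side ⇒ sub: (6*x) + 9 = 45.
Step 3. [(6*x) + 9 = 45] +9 is outermost — subtract 9 both sides ⇒ sub: 6*x = 36.
Step 4. [6*x = 36] leading coefficient 6: divide by 6. So div: x = 6.

Answer: x ∈ {6}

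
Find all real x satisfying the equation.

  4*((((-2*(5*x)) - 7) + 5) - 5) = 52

Step 1. [4*((((-2*(5*x)) - 7) + 5) - 5) = 52] 4 out front; divide by 4. So div: (((-2*(5*x)) - 7) + 5) - 5 = 13.
Step 2. [(((-2*(5*x)) - 7) + 5) - 5 = 13] -5 is outermost — add 5 both sides ⇒ sub: ((-2*(5*x)) - 7) + 5 = 18.
Step 3. [((-2*(5*x)) - 7) + 5 = 18] 5 comes off first (subtract 5). So sub: (-2*(5*x)) - 7 = 13.
Step 4. [(-2*(5*x)) - 7 = 13] peel the -7: add 7 from each side. So sub: -2*(5*x) = 20.
Step 5. [-2*(5*x) = 20] -2 out front; divide by -2, so div: 5*x = -10.
Step 6. [5*x = -10] 5·(inner) — divide through by 5, so div: x = -2.

Answer: x ∈ {-2}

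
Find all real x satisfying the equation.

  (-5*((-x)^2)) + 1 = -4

Step 1. [(-5*((-x)^2)) + 1 = -4] peel the +1: subtract 1 from each side, so sub: -5*((-x)^2) = -5.
Step 2. [-5*((-x)^2) = -5] -5·(inner) — divide through by -5. So div: (-x)^2 = 1.
Step 3. [(-x)^2 = 1] LHS squared, RHS 1 ≥ 0: apply √ (±) ⇒ sqrt: -x = 1 or -1.
Step 4. [-x = 1 or -1] flip signs both sides. So neg: x = -1 or 1.

Answer: x ∈ {-1, 1}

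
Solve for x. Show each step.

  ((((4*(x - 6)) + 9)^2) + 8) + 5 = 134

Step 1. [((((4*(x - 6)) + 9)^2) + 8) + 5 = 134] +5 is outermost — subtract 5 both sides. So sub: (((4*(x - 6)) + 9)^2) + 8 = 129.
Step 2. [(((4*(x - 6)) + 9)^2) + 8 = 129] the outer +8 inverts by subtracting 8, so sub: ((4*(x - 6)) + 9)^2 = 121.
Step 3. [((4*(x - 6)) + 9)^2 = 121] 121 ≥ 0, LHS is (·)² — take ±√ ⇒ sqrt: (4*(x - 6)) + 9 = 11 or -11.
Step 4. [(4*(x - 6)) + 9 = 11 or -11] peel the +9: subtract 9 from each side, so sub: 4*(x - 6) = 2 or -20.
Step 5. [4*(x - 6) = 2 or -20] 4·(inner) — divide through by 4, so div: x - 6 = 1/2 or -5.
Step 6. [x - 6 = 1/2 or -5] peel the -6: add 6 from each side ⇒ sub: x = 13/2 or 1.

Answer: x ∈ {1, 13/2}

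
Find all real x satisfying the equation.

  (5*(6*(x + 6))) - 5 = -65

Step 1. [(5*(6*(x + 6))) - 5 = -65] 5 | LHS and 5 | -65: pull 5 out. So factor: (6*(x + 6)) - 1 = -13.
Step 2. [(6*(x + 6)) - 1 = -13] 1 comes off first (add 1) ⇒ sub: 6*(x + 6) = -12.
Step 3. [6*(x + 6) = -12] LHS = 6·(…); ÷6 both sides. So div: x + 6 = -2.
Step 4. [x + 6 = -2] the outer +6 inverts by subtracting 6, so sub: x = -8.

Answer: x ∈ {-8}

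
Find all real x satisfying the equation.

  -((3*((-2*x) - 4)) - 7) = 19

Step 1. [-((3*((-2*x) - 4)) - 7) = 19] leading − — multiply by −1 ⇒ neg: (3*((-2*x) - 4)) - 7 = -19.
Step 2. [(3*((-2*x) - 4)) - 7 = -19] -7 is outermost — add 7 both sides. So sub: 3*((-2*x) - 4) = -12.
Step 3. [3*((-2*x) - 4) = -12] LHS = 3·(…); ÷3 both sides, so div: (-2*x) - 4 = -4.
Step 4. [(-2*x) - 4 = -4] common factor -2 (LHS and -4) — divide through ⇒ factor: x + 2 = 2.
Step 5. [x + 2 = 2] +2 is outermost — subtract 2 both sides. So sub: x = 0.

Answer: x ∈ {0}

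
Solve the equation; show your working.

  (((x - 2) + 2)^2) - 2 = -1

Step 1. [(((x - 2) + 2)^2) - 2 = -1] peel the -2: add 2 from each side ⇒ sub: ((x - 2) + 2)^2 = 1.
Step 2. [((x - 2) + 2)^2 = 1] LHS squared, RHS 1 ≥ 0: apply √ (±). So sqrt: (x - 2) + 2 = 1 or -1.
Step 3. [(x - 2) + 2 = 1 or -1] 2 comes off first (subtract 2). So sub: x - 2 = -1 or -3.
Step 4. [x - 2 = -1 or -3] peel the -2: add 2 from each side, so sub: x = 1 or -1.

Answer: x ∈ {-1, 1}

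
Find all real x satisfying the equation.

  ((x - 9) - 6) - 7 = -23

Step 1. [((x - 9) - 6) - 7 = -23] -7 is outermost — add 7 both sides. So sub: (x - 9) - 6 = -16.
Step 2. [(x - 9) - 6 = -16] peel the -6: add 6 from each side ⇒ sub: x - 9 = -10.
Step 3. [x - 9 = -10] peel the -9: add 9 from each side ⇒ sub: x = -1.

Answer: x ∈ {-1}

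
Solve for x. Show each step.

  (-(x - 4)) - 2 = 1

Step 1. [(-(x - 4)) - 2 = 1] add 2: x sits inside (… - 2). So sub: -(x - 4) = 3.
Step 2. [-(x - 4) = 3] flip signs both sides ⇒ neg: x - 4 = -3.
Step 3. [x - 4 = -3] add 4: x sits inside (… - 4) ⇒ sub: x = 1.

Answer: x ∈ {1}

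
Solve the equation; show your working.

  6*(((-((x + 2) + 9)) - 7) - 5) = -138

Step 1. [6*(((-((x + 2) + 9)) - 7) - 5) = -138] 6·(inner) — divide through by 6 ⇒ div: ((-((x + 2) + 9)) - 7) - 5 = -23.
Step 2. [((-((x + 2) + 9)) - 7) - 5 = -23] the outer -5 inverts by adding 5, so sub: (-((x + 2) + 9)) - 7 = -18.
Step 3. [(-((x + 2) + 9)) - 7 = -18] the outer -7 inverts by adding 7 ⇒ sub: -((x + 2) + 9) = -11.
Step 4. [-((x + 2) + 9) = -11] LHS negated; negate both sides, so neg: (x + 2) + 9 = 11.
Step 5. [(x + 2) + 9 = 11] peel the +9: subtract 9 from each side, so sub: x + 2 = 2.
Step 6. [x + 2 = 2] +2 is outermost — subtract 2 both sides ⇒ sub: x = 0.

Answer: x ∈ {0}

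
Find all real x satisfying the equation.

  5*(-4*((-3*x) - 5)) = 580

Step 1. [5*(-4*((-3*x) - 5)) = 580] 5·(inner) — divide through by 5, so div: -4*((-3*x) - 5) = 116.
Step 2. [-4*((-3*x) - 5) = 116] divide by the outer -4, so div: (-3*x) - 5 = -29.
Step 3. [(-3*x) - 5 = -29] -5 is outermost — add 5 both sides ⇒ sub: -3*x = -24.
Step 4. [-3*x = -24] -3·(inner) — divide through by -3 ⇒ div: x = 8.

Answer: x ∈ {8}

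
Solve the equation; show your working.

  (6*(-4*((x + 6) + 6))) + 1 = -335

Step 1. [(6*(-4*((x + 6) + 6))) + 1 = -335] the outer +1 inverts by subtracting 1. So sub: 6*(-4*((x + 6) + 6)) = -336.
Step 2. [6*(-4*((x + 6) + 6)) = -336] 6 out front; divide by 6 ⇒ div: -4*((x + 6) + 6) = -56.
Step 3. [-4*((x + 6) + 6) = -56] divide by the outer -4 ⇒ div: (x + 6) + 6 = 14.
Step 4. [(x + 6) + 6 = 14] peel the +6: subtract 6 from each side. So sub: x + 6 = 8.
Step 5. [x + 6 = 8] subtract 6: x sits inside (… + 6) ⇒ sub: x = 2.

Answer: x ∈ {2}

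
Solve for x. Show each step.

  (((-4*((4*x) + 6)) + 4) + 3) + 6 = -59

Step 1. [(((-4*((4*x) + 6)) + 4) + 3) + 6 = -59] peel the +6: subtract 6 from each side ⇒ sub: ((-4*((4*x) + 6)) + 4) + 3 = -65.
Step 2. [((-4*((4*x) + 6)) + 4) + 3 = -65] the outer +3 inverts by subtracting 3 ⇒ sub: (-4*((4*x) + 6)) + 4 = -68.
Step 3. [(-4*((4*x) + 6)) + 4 = -68] 4 comes off first (subtract 4), so sub: -4*((4*x) + 6) = -72.
Step 4. [-4*((4*x) + 6) = -72] divide by the outer -4. So div: (4*x) + 6 = 18.
Step 5. [(4*x) + 6 = 18] the outer +6 inverts by subtracting 6 ⇒ sub: 4*x = 12.
Step 6. [4*x = 12] 4 out front; divide by 4, so div: x = 3.

Answer: x ∈ {3}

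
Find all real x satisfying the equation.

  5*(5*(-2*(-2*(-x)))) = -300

Step 1. [5*(5*(-2*(-2*(-x)))) = -300] divide by the outer 5, so div: 5*(-2*(-2*(-x))) = -60.
Step 2. [5*(-2*(-2*(-x))) = -60] leading coefficient 5: divide by 5. So div: -2*(-2*(-x)) = -12.
Step 3. [-2*(-2*(-x)) = -12] -2 out front; divide by -2 ⇒ div: -2*(-x) = 6.
Step 4. [-2*(-x) = 6] -2 out front; divide by -2. So div: -x = -3.
Step 5. [-x = -3] leading − — multiply by −1. So neg: x = 3.

Answer: x ∈ {3}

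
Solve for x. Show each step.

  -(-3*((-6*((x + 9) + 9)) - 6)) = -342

Step 1. [-(-3*((-6*((x + 9) + 9)) - 6)) = -342] flip signs both sides, so neg: -3*((-6*((x + 9) + 9)) - 6) = 342.
Step 2. [-3*((-6*((x + 9) + 9)) - 6) = 342] leading coefficient -3: divide by -3, so div: (-6*((x + 9) + 9)) - 6 = -114.
Step 3. [(-6*((x + 9) + 9)) - 6 = -114] 6 comes off first (add 6), so sub: -6*((x + 9) + 9) = -108.
Step 4. [-6*((x + 9) + 9) = -108] leading coefficient -6: divide by -6 ⇒ div: (x + 9) + 9 = 18.
Step 5. [(x + 9) + 9 = 18] +9 is outermost — subtract 9 both sides. So sub: x + 9 = 9.
Step 6. [x + 9 = 9] 9 comes off first (subtract 9). So sub: x = 0.

Answer: x ∈ {0}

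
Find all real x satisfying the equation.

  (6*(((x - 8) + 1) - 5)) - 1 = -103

Step 1. [(6*(((x - 8) + 1) - 5)) - 1 = -103] add 1: x sits inside (… - 1), so sub: 6*(((x - 8) + 1) - 5) = -102.
Step 2. [6*(((x - 8) + 1) - 5) = -102] LHS = 6·(…); ÷6 both sides. So div: ((x - 8) + 1) - 5 = -17.
Step 3. [((x - 8) + 1) - 5 = -17] 5 comes off first (add 5). So sub: (x - 8) + 1 = -12.
Step 4. [(x - 8) + 1 = -12] +1 is outermost — subtract 1 both sides. So sub: x - 8 = -13.
Step 5. [x - 8 = -13] 8 comes off first (add 8). So sub: x = -5.

Answer: x ∈ {-5}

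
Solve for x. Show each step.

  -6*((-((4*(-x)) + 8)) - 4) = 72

Step 1. [-6*((-((4*(-x)) + 8)) - 4) = 72] leading coefficient -6: divide by -6, so div: (-((4*(-x)) + 8)) - 4 = -12.
Step 2. [(-((4*(-x)) + 8)) - 4 = -12] -4 is outermost — add 4 both sides ⇒ sub: -((4*(-x)) + 8) = -8.
Step 3. [-((4*(-x)) + 8) = -8] leading − — multiply by −1 ⇒ neg: (4*(-x)) + 8 = 8.
Step 4. [(4*(-x)) + 8 = 8] subtract 8: x sits inside (… + 8), so sub: 4*(-x) = 0.
Step 5. [4*(-x) = 0] 4·(inner) — divide through by 4. So div: -x = 0.
Step 6. [-x = 0] leading − — multiply by −1 ⇒ neg: x = 0.

Answer: x ∈ {0}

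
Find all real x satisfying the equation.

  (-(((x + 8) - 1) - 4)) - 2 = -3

Step 1. [(-(((x + 8) - 1) - 4)) - 2 = -3] add 2: x sits inside (… - 2). So sub: -(((x + 8) - 1) - 4) = -1.
Step 2. [-(((x + 8) - 1) - 4) = -1] flip signs both sides ⇒ neg: ((x + 8) - 1) - 4 = 1.
Step 3. [((x + 8) - 1) - 4 = 1] add 4: x sits inside (… - 4). So sub: (x + 8) - 1 = 5.
Step 4. [(x + 8) - 1 = 5] -1 is outermost — add 1 both sides, so sub: x + 8 = 6.
Step 5. [x + 8 = 6] peel the +8: subtract 8 from each side. So sub: x = -2.

Answer: x ∈ {-2}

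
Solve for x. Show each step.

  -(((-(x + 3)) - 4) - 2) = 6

Step 1. [-(((-(x + 3)) - 4) - 2) = 6] leading − — multiply by −1, so neg: ((-(x + 3)) - 4) - 2 = -6.
Step 2. [((-(x + 3)) - 4) - 2 = -6] -2 is outermost — add 2 both sides, so sub: (-(x + 3)) - 4 = -4.
Step 3. [(-(x + 3)) - 4 = -4] peel the -4: add 4 from each side ⇒ sub: -(x + 3) = 0.
Step 4. [-(x + 3) = 0] leading − — multiply by −1. So neg: x + 3 = 0.
Step 5. [x + 3 = 0] subtract 3: x sits inside (… + 3). So sub: x = -3.

Answer: x ∈ {-3}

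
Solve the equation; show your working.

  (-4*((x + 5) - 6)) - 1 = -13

Step 1. [(-4*((x + 5) - 6)) - 1 = -13] the outer -1 inverts by adding 1 ⇒ sub: -4*((x + 5) - 6) = -12.
Step 2. [-4*((x + 5) - 6) = -12] LHS = -4·(…); ÷-4 both sides. So div: (x + 5) - 6 = 3.
Step 3. [(x + 5) - 6 = 3] 6 comes off first (add 6), so sub: x + 5 = 9.
Step 4. [x + 5 = 9] peel the +5: subtract 5 from each side. So sub: x = 4.

Answer: x ∈ {4}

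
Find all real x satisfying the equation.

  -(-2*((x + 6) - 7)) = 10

Step 1. [-(-2*((x + 6) - 7)) = 10] leading − — multiply by −1, so neg: -2*((x + 6) - 7) = -10.
Step 2. [-2*((x + 6) - 7) = -10] divide by the outer -2, so div: (x + 6) - 7 = 5.
Step 3. [(x + 6) - 7 = 5] peel the -7: add 7 from each side, so sub: x + 6 = 12.
Step 4. [x + 6 = 12] subtract 6: x sits inside (… + 6). So sub: x = 6.

Answer: x ∈ {6}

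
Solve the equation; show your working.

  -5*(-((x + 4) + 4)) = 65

Step 1. [-5*(-((x + 4) + 4)) = 65] leading coefficient -5: divide by -5, so div: -((x + 4) + 4) = -13.
Step 2. [-((x + 4) + 4) = -13] LHS negated; negate both sides ⇒ neg: (x + 4) + 4 = 13.
Step 3. [(x + 4) + 4 = 13] peel the +4: subtract 4 from each side. So sub: x + 4 = 9.
Step 4. [x + 4 = 9] the outer +4 inverts by subtracting 4. So sub: x = 5.

Answer: x ∈ {5}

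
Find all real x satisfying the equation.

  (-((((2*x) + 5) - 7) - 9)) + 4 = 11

Step 1. [(-((((2*x) + 5) - 7) - 9)) + 4 = 11] +4 is outermost — subtract 4 both sides ⇒ sub: -((((2*x) + 5) - 7) - 9) = 7.
Step 2. [-((((2*x) + 5) - 7) - 9) = 7] flip signs both sides. So neg: (((2*x) + 5) - 7) - 9 = -7.
Step 3. [(((2*x) + 5) - 7) - 9 = -7] add 9: x sits inside (… - 9), so sub: ((2*x) + 5) - 7 = 2.
Step 4. [((2*x) + 5) - 7 = 2] 7 comes off first (add 7), so sub: (2*x) + 5 = 9.
Step 5. [(2*x) + 5 = 9] peel the +5: subtract 5 from each side ⇒ sub: 2*x = 4.
Step 6. [2*x = 4] 2·(inner) — divide through by 2 ⇒ div: x = 2.

Answer: x ∈ {2}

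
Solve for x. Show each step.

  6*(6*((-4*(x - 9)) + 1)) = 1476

Step 1. [6*(6*((-4*(x - 9)) + 1)) = 1476] divide by the outer 6. So div: 6*((-4*(x - 9)) + 1) = 246.
Step 2. [6*((-4*(x - 9)) + 1) = 246] LHS = 6·(…); ÷6 both sides ⇒ div: (-4*(x - 9)) + 1 = 41.
Step 3. [(-4*(x - 9)) + 1 = 41] the outer +1 inverts by subtracting 1. So sub: -4*(x - 9) = 40.
Step 4. [-4*(x - 9) = 40] divide by the outer -4 ⇒ div: x - 9 = -10.
Step 5. [x - 9 = -10] peel the -9: add 9 from each side. So sub: x = -1.

Answer: x ∈ {-1}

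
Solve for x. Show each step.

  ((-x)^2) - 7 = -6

Step 1. [((-x)^2) - 7 = -6] 7 comes off first (add 7). So sub: (-x)^2 = 1.
Step 2. [(-x)^2 = 1] LHS squared, RHS 1 ≥ 0: apply √ (±), so sqrt: -x = 1 or -1.
Step 3. [-x = 1 or -1] flip signs both sides. So neg: x = -1 or 1.

Answer: x ∈ {-1, 1}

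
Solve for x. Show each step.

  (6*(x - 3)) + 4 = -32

Step 1. [(6*(x - 3)) + 4 = -32] the outer +4 inverts by subtracting 4 ⇒ sub: 6*(x - 3) = -36.
Step 2. [6*(x - 3) = -36] divide by the outer 6, so div: x - 3 = -6.
Step 3. [x - 3 = -6] peel the -3: add 3 from each side. So sub: x = -3.

Answer: x ∈ {-3}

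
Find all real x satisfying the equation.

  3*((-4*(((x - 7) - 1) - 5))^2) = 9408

Step 1. [3*((-4*(((x - 7) - 1) - 5))^2) = 9408] 3·(inner) — divide through by 3. So div: (-4*(((x - 7) - 1) - 5))^2 = 3136.
Step 2. [(-4*(((x - 7) - 1) - 5))^2 = 3136] 3136 ≥ 0, LHS is (·)² — take ±√ ⇒ sqrt: -4*(((x - 7) - 1) - 5) = 56 or -56.
Step 3. [-4*(((x - 7) - 1) - 5) = 56 or -56] -4·(inner) — divide through by -4. So div: ((x - 7) - 1) - 5 = -14 or 14.
Step 4. [((x - 7) - 1) - 5 = -14 or 14] the outer -5 inverts by adding 5 ⇒ sub: (x - 7) - 1 = -9 or 19.
Step 5. [(x - 7) - 1 = -9 or 19] -1 is outermost — add 1 both sides. So sub: x - 7 = -8 or 20.
Step 6. [x - 7 = -8 or 20] -7 is outermost — add 7 both sides. So sub: x = -1 or 27.

Answer: x ∈ {-1, 27}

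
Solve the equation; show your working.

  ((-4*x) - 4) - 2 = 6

Step 1. [((-4*x) - 4) - 2 = 6] 2 comes off first (add 2), so sub: (-4*x) - 4 = 8.
Step 2. [(-4*x) - 4 = 8] common factor -4 (LHS and 8) — divide through. So factor: x + 1 = -2.
Step 3. [x + 1 = -2] +1 is outermost — subtract 1 both sides ⇒ sub: x = -3.

Answer: x ∈ {-3}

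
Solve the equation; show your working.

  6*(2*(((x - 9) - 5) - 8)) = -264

Step 1. [6*(2*(((x - 9) - 5) - 8)) = -264] 6 out front; divide by 6. So div: 2*(((x - 9) - 5) - 8) = -44.
Step 2. [2*(((x - 9) - 5) - 8) = -44] leading coefficient 2: divide by 2 ⇒ div: ((x - 9) - 5) - 8 = -22.
Step 3. [((x - 9) - 5) - 8 = -22] 8 comes off first (add 8) ⇒ sub: (x - 9) - 5 = -14.
Step 4. [(x - 9) - 5 = -14] 5 comes off first (add 5). So sub: x - 9 = -9.
Step 5. [x - 9 = -9] the outer -9 inverts by adding 9. So sub: x = 0.

Answer: x ∈ {0}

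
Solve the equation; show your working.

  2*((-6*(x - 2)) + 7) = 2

Step 1. [2*((-6*(x - 2)) + 7) = 2] divide by the outer 2 ⇒ div: (-6*(x - 2)) + 7 = 1.
Step 2. [(-6*(x - 2)) + 7 = 1] peel the +7: subtract 7 from each side. So sub: -6*(x - 2) = -6.
Step 3. [-6*(x - 2) = -6] -6·(inner) — divide through by -6 ⇒ div: x - 2 = 1.
Step 4. [x - 2 = 1] the outer -2 inverts by adding 2 ⇒ sub: x = 3.

Answer: x ∈ {3}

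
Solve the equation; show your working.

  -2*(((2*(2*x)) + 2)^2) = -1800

Step 1. [-2*(((2*(2*x)) + 2)^2) = -1800] -2·(inner) — divide through by -2, so div: ((2*(2*x)) + 2)^2 = 900.
Step 2. [((2*(2*x)) + 2)^2 = 900] 900 ≥ 0, LHS is (·)² — take ±√. So sqrt: (2*(2*x)) + 2 = 30 or -30.
Step 3. [(2*(2*x)) + 2 = 30 or -30] common factor 2 (LHS and 30 or -30) — divide through. So factor: (2*x) + 1 = 15 or -15.
Step 4. [(2*x) + 1 = 15 or -15] the outer +1 inverts by subtracting 1. So sub: 2*x = 14 or -16.
Step 5. [2*x = 14 or -16] 2 out front; divide by 2, so div: x = 7 or -8.

Answer: x ∈ {-8, 7}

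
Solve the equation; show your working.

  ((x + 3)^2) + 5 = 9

Step 1. [((x + 3)^2) + 5 = 9] subtract 5: x sits inside (… + 5). So sub: (x + 3)^2 = 4.
Step 2. [(x + 3)^2 = 4] √ both sides: 4 ≥ 0 gives two branches ⇒ sqrt: x + 3 = 2 or -2.
Step 3. [x + 3 = 2 or -2] subtract 3: x sits inside (… + 3) ⇒ sub: x = -1 or -5.

Answer: x ∈ {-5, -1}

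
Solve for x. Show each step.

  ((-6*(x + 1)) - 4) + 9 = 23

Step 1. [((-6*(x + 1)) - 4) + 9 = 23] the outer +9 inverts by subtracting 9. So sub: (-6*(x + 1)) - 4 = 14.
Step 2. [(-6*(x + 1)) - 4 = 14] 4 comes off first (add 4), so sub: -6*(x + 1) = 18.
Step 3. [-6*(x + 1) = 18] -6·(inner) — divide through by -6 ⇒ div: x + 1 = -3.
Step 4. [x + 1 = -3] peel the +1: subtract 1 from each side, so sub: x = -4.

Answer: x ∈ {-4}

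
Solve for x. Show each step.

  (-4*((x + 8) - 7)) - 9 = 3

Step 1. [(-4*((x + 8) - 7)) - 9 = 3] the outer -9 inverts by adding 9 ⇒ sub: -4*((x + 8) - 7) = 12.
Step 2. [-4*((x + 8) - 7) = 12] divide by the outer -4 ⇒ div: (x + 8) - 7 = -3.
Step 3. [(x + 8) - 7 = -3] -7 is outermost — add 7 both sides, so sub: x + 8 = 4.
Step 4. [x + 8 = 4] subtract 8: x sits inside (… + 8) ⇒ sub: x = -4.

Answer: x ∈ {-4}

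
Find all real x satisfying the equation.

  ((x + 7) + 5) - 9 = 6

Step 1. [((x + 7) + 5) - 9 = 6] add 9: x sits inside (… - 9). So sub: (x + 7) + 5 = 15.
Step 2. [(x + 7) + 5 = 15] subtract 5: x sits inside (… + 5). So sub: x + 7 = 10.
Step 3. [x + 7 = 10] subtract 7: x sits inside (… + 7), so sub: x = 3.

Answer: x ∈ {3}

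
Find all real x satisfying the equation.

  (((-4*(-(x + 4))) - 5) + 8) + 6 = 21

Step 1. [(((-4*(-(x + 4))) - 5) + 8) + 6 = 21] peel the +6: subtract 6 from each side, so sub: ((-4*(-(x + 4))) - 5) + 8 = 15.
Step 2. [((-4*(-(x + 4))) - 5) + 8 = 15] subtract 8: x sits inside (… + 8), so sub: (-4*(-(x + 4))) - 5 = 7.
Step 3. [(-4*(-(x + 4))) - 5 = 7] add 5: x sits inside (… - 5) ⇒ sub: -4*(-(x + 4)) = 12.
Step 4. [-4*(-(x + 4)) = 12] divide by the outer -4 ⇒ div: -(x + 4) = -3.
Step 5. [-(x + 4) = -3] LHS negated; negate both sides ⇒ neg: x + 4 = 3.
Step 6. [x + 4 = 3] 4 comes off first (subtract 4) ⇒ sub: x = -1.

Answer: x ∈ {-1}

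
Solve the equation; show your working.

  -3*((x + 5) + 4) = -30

Step 1. [-3*((x + 5) + 4) = -30] LHS = -3·(…); ÷-3 both sides, so div: (x + 5) + 4 = 10.
Step 2. [(x + 5) + 4 = 10] peel the +4: subtract 4 from each side ⇒ sub: x + 5 = 6.
Step 3. [x + 5 = 6] the outer +5 inverts by subtracting 5, so sub: x = 1.

Answer: x ∈ {1}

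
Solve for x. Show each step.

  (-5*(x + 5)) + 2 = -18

Step 1. [(-5*(x + 5)) + 2 = -18] peel the +2: subtract 2 from each side, so sub: -5*(x + 5) = -20.
Step 2. [-5*(x + 5) = -20] divide by the outer -5. So div: x + 5 = 4.
Step 3. [x + 5 = 4] the outer +5 inverts by subtracting 5. So sub: x = -1.

Answer: x ∈ {-1}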